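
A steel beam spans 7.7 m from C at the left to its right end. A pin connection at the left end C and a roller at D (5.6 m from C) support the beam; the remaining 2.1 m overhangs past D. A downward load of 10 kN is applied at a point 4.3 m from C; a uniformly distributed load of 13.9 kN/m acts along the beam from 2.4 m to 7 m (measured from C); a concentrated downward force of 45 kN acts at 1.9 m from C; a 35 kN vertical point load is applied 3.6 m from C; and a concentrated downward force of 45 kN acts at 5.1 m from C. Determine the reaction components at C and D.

C_x = 0, C_y = 58.85 kN, D_y = 140.1 kN

Resultant of the distributed load: 13.9 × 4.6 = 63.94 kN at 4.7 m from C.
Moments about C: D_y·5.6 − 10·4.3 − (13.9·4.6)·4.7 − 45·1.9 − 35·3.6 − 45·5.1 = 0 → D_y = 784.518/5.6 = 140.093 ≈ 140.1 kN.
ΣF_y = 0: C_y + 140.093 − 10 − 13.9·4.6 − 45 − 35 − 45 = 0 → C_y = 58.85 kN.
ΣF_x = 0: no horizontal applied forces, so C_x = 0.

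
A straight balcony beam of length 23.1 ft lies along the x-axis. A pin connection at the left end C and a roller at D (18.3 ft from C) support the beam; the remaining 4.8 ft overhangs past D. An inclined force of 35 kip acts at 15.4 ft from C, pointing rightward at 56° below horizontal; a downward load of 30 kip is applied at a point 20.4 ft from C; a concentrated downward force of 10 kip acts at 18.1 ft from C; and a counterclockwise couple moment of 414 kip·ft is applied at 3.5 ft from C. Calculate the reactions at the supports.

C_x = -19.57 kip, C_y = 23.89 kip, D_y = 45.13 kip

Taking moments about C: D_y·18.3 − 35·sin56°·15.4 − 30·20.4 − 10·18.1 + 414 = 0 → D_y = 825.851/18.3 = 45.1285 ≈ 45.13 kip.
ΣF_y = 0: C_y + 45.1285 − 35·sin56° − 30 − 10 = 0 → C_y = 23.89 kip.
ΣF_x = 0: C_x + 35·cos56° = 0 → C_x = -19.57 kip.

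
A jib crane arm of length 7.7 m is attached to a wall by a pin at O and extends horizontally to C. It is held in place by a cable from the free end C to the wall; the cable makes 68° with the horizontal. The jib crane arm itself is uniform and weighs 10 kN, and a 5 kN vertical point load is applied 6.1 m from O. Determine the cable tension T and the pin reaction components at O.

ΣM about O: T·sin68°·7.7 − 10·3.85 − 5·6.1 = 0 → T = 69/(7.7·0.927184) = 9.66479 ≈ 9.665 kN.
ΣF_x = 0: O_x − T·cos68° = 0 → O_x = 9.66479 × 0.374607 = 3.620 kN.
ΣF_y = 0: O_y + T·sin68° − 10 − 5 = 0 → O_y = 15 − 9.66479 × 0.927184 = 6.039 kN.

T = 9.665 kN, O_x = 3.620 kN, O_y = 6.039 kN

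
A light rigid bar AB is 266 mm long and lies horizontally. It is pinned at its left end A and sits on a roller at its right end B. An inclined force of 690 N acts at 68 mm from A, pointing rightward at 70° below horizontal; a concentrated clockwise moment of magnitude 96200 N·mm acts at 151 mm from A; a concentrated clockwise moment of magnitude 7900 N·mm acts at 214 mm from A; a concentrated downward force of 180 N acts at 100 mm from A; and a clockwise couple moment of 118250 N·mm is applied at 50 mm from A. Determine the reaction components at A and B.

Moments about A: B_y·266 − 690·sin70°·68 − 96200 − 7900 − 180·100 − 118250 = 0 → B_y = 284440/266 = 1069.32 ≈ 1069 N.
ΣF_y = 0: A_y + 1069.32 − 690·sin70° − 180 = 0 → A_y = -240.9 N.
ΣF_x = 0: A_x + 690·cos70° = 0 → A_x = -236.0 N.

A_x = -236.0 N, A_y = -240.9 N, B_y = 1069 N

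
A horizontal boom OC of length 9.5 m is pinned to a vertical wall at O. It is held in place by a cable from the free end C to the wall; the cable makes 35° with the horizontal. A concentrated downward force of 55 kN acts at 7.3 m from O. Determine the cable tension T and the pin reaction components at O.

T = 73.68 kN, O_x = 60.36 kN, O_y = 12.74 kN

ΣM about O: T·sin35°·9.5 − 55·7.3 = 0 → T = 401.5/(9.5·0.573576) = 73.6836 ≈ 73.68 kN.
ΣF_x = 0: O_x − T·cos35° = 0 → O_x = 73.6836 × 0.819152 = 60.36 kN.
ΣF_y = 0: O_y + T·sin35° − 55 = 0 → O_y = 55 − 73.6836 × 0.573576 = 12.74 kN.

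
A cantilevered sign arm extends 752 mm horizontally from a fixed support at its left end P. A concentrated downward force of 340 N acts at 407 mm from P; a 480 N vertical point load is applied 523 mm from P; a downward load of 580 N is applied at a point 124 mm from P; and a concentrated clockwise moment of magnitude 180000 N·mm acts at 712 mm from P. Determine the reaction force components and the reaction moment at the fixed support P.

P_x = 0, P_y = 1400 N, M_P = 641300 N·mm

ΣF_x = 0: P_x = 0.
ΣF_y = 0: P_y − 340 − 480 − 580 = 0 → P_y = 1400 N.
ΣM about P: M_P − 340·407 − 480·523 − 580·124 − 180000 = 0 → M_P = 641300 N·mm.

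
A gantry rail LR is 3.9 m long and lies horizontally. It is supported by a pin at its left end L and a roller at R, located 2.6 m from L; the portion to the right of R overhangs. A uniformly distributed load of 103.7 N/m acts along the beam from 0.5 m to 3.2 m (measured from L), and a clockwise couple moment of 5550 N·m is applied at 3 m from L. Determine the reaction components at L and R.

L_x = 0, L_y = -2054 N, R_y = 2334 N

Resultant of the distributed load: 103.7 × 2.7 = 279.99 N at 1.85 m from L.
ΣM about L: R_y·2.6 − (103.7·2.7)·1.85 − 5550 = 0 → R_y = 6067.9815/2.6 = 2333.84 ≈ 2334 N.
ΣF_y = 0: L_y + 2333.84 − 103.7·2.7 = 0 → L_y = -2054 N.
ΣF_x = 0: no horizontal applied forces, so L_x = 0.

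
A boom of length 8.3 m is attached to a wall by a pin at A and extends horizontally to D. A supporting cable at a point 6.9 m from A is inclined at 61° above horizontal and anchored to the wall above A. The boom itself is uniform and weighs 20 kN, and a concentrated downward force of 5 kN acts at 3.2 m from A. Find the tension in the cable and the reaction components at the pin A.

ΣM about A: T·sin61°·6.9 − 20·4.15 − 5·3.2 = 0 → T = 99/(6.9·0.87462) = 16.4046 ≈ 16.40 kN.
ΣF_x = 0: A_x − T·cos61° = 0 → A_x = 16.4046 × 0.48481 = 7.953 kN.
ΣF_y = 0: A_y + T·sin61° − 20 − 5 = 0 → A_y = 25 − 16.4046 × 0.87462 = 10.65 kN.

T = 16.40 kN, A_x = 7.953 kN, A_y = 10.65 kN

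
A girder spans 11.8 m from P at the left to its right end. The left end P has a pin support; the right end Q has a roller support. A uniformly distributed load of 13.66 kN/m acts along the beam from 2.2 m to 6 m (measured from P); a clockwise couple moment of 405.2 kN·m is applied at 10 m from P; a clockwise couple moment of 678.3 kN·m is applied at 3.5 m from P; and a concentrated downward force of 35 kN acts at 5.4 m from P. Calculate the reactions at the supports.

Resultant of the distributed load: 13.66 × 3.8 = 51.908 kN at 4.1 m from P.
ΣM about P: Q_y·11.8 − (13.66·3.8)·4.1 − 405.2 − 678.3 − 35·5.4 = 0 → Q_y = 1485.3228/11.8 = 125.875 ≈ 125.9 kN.
ΣF_y = 0: P_y + 125.875 − 13.66·3.8 − 35 = 0 → P_y = -38.97 kN.
ΣF_x = 0: no horizontal applied forces, so P_x = 0.

P_x = 0, P_y = -38.97 kN, Q_y = 125.9 kN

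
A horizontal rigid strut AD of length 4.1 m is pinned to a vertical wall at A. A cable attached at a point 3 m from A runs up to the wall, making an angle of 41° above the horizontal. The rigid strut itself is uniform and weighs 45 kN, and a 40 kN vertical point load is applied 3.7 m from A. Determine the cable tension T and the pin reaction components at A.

T = 122.1 kN, A_x = 92.13 kN, A_y = 4.917 kN

ΣM about A: T·sin41°·3 − 45·2.05 − 40·3.7 = 0 → T = 240.25/(3·0.656059) = 122.067 ≈ 122.1 kN.
ΣF_x = 0: A_x − T·cos41° = 0 → A_x = 122.067 × 0.75471 = 92.13 kN.
ΣF_y = 0: A_y + T·sin41° − 45 − 40 = 0 → A_y = 85 − 122.067 × 0.656059 = 4.917 kN.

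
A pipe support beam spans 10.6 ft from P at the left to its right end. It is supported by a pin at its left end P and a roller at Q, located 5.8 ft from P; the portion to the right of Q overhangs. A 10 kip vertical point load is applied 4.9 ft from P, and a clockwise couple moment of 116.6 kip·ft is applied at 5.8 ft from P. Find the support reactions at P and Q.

P_x = 0, P_y = -18.55 kip, Q_y = 28.55 kip

ΣM about P: Q_y·5.8 − 10·4.9 − 116.6 = 0 → Q_y = 165.6/5.8 = 28.5517 ≈ 28.55 kip.
ΣF_y = 0: P_y + 28.5517 − 10 = 0 → P_y = -18.55 kip.
ΣF_x = 0: no horizontal applied forces, so P_x = 0.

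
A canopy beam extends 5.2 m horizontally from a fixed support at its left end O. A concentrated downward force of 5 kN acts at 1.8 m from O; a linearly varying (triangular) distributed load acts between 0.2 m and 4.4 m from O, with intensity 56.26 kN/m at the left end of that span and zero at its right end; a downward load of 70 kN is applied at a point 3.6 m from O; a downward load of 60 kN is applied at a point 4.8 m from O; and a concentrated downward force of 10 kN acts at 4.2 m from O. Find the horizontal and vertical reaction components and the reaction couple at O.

O_x = 0, O_y = 263.1 kN, M_O = 780.0 kN·m

Resultant of the triangular load: ½ × 56.26 × 4.2 = 118.146 kN, acting at 1.6 m from O (one-third of the span from the peak).
ΣF_x = 0: O_x = 0.
ΣF_y = 0: O_y − 5 − ½·56.26·4.2 − 70 − 60 − 10 = 0 → O_y = 263.1 kN.
ΣM about O: M_O − 5·1.8 − (½·56.26·4.2)·1.6 − 70·3.6 − 60·4.8 − 10·4.2 = 0 → M_O = 780.0 kN·m.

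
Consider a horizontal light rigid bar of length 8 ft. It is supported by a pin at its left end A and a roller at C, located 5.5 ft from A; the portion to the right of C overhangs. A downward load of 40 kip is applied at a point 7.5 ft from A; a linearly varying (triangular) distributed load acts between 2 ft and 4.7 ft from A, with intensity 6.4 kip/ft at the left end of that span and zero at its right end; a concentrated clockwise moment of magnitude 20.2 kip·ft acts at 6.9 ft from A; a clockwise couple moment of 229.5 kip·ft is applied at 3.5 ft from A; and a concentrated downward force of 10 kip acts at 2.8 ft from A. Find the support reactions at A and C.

A_x = 0, A_y = -50.95 kip, C_y = 109.6 kip

Resultant of the triangular load: ½ × 6.4 × 2.7 = 8.64 kip, acting at 2.9 ft from A (one-third of the span from the peak).
ΣM about A: C_y·5.5 − 40·7.5 − (½·6.4·2.7)·2.9 − 20.2 − 229.5 − 10·2.8 = 0 → C_y = 602.756/5.5 = 109.592 ≈ 109.6 kip.
ΣF_y = 0: A_y + 109.592 − 40 − ½·6.4·2.7 − 10 = 0 → A_y = -50.95 kip.
ΣF_x = 0: no horizontal applied forces, so A_x = 0.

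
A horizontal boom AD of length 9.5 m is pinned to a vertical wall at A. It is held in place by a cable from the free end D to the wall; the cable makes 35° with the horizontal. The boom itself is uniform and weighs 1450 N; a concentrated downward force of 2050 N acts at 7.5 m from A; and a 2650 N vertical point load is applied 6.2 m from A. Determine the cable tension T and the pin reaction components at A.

T = 7101 N, A_x = 5817 N, A_y = 2077 N

ΣM about A: T·sin35°·9.5 − 1450·4.75 − 2050·7.5 − 2650·6.2 = 0 → T = 38692.5/(9.5·0.573576) = 7100.88 ≈ 7101 N.
ΣF_x = 0: A_x − T·cos35° = 0 → A_x = 7100.88 × 0.819152 = 5817 N.
ΣF_y = 0: A_y + T·sin35° − 1450 − 2050 − 2650 = 0 → A_y = 6150 − 7100.88 × 0.573576 = 2077 N.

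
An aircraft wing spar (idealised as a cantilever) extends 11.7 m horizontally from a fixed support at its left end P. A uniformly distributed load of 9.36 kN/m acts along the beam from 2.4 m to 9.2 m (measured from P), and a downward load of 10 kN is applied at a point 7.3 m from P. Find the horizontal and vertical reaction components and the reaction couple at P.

P_x = 0, P_y = 73.65 kN, M_P = 442.2 kN·m

Resultant of the distributed load: 9.36 × 6.8 = 63.648 kN at 5.8 m from P.
ΣF_x = 0: P_x = 0.
ΣF_y = 0: P_y − 9.36·6.8 − 10 = 0 → P_y = 73.65 kN.
ΣM about P: M_P − (9.36·6.8)·5.8 − 10·7.3 = 0 → M_P = 442.2 kN·m.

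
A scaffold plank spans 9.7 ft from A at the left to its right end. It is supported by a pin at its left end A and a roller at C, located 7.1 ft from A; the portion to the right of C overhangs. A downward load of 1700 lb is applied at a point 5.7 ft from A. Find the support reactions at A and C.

Taking moments about A: C_y·7.1 − 1700·5.7 = 0 → C_y = 9690/7.1 = 1364.79 ≈ 1365 lb.
ΣF_y = 0: A_y + 1364.79 − 1700 = 0 → A_y = 335.2 lb.
ΣF_x = 0: no horizontal applied forces, so A_x = 0.

A_x = 0, A_y = 335.2 lb, C_y = 1365 lb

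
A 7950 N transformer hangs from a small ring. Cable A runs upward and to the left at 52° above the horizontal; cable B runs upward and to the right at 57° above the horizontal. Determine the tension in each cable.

T_A = 4579 N, T_B = 5177 N

ΣF_x = 0: −T_A·cos52° + T_B·cos57° = 0 → T_B = 1.1304·T_A.
ΣF_y = 0: T_A·sin52° + T_B·sin57° = 7950.
Substitute: T_A·(0.788011 + 1.1304·0.838671) = 7950 → T_A = 4579.38 ≈ 4579 N.
Then T_B = 1.1304 × 4579.38 = 5177 N.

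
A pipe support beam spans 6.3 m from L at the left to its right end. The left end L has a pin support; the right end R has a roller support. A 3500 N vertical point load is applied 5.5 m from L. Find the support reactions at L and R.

L_x = 0, L_y = 444.4 N, R_y = 3056 N

ΣM about L: R_y·6.3 − 3500·5.5 = 0 → R_y = 19250/6.3 = 3055.56 ≈ 3056 N.
ΣF_y = 0: L_y + 3055.56 − 3500 = 0 → L_y = 444.4 N.
ΣF_x = 0: no horizontal applied forces, so L_x = 0.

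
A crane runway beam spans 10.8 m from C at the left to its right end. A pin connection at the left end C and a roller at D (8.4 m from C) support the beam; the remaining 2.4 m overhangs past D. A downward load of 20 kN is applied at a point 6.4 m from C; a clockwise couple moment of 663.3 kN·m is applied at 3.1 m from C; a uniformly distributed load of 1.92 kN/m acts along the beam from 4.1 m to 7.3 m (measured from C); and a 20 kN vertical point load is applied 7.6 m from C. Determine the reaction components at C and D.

Resultant of the distributed load: 1.92 × 3.2 = 6.144 kN at 5.7 m from C.
Taking moments about C: D_y·8.4 − 20·6.4 − 663.3 − (1.92·3.2)·5.7 − 20·7.6 = 0 → D_y = 978.3208/8.4 = 116.467 ≈ 116.5 kN.
ΣF_y = 0: C_y + 116.467 − 20 − 1.92·3.2 − 20 = 0 → C_y = -70.32 kN.
ΣF_x = 0: no horizontal applied forces, so C_x = 0.

C_x = 0, C_y = -70.32 kN, D_y = 116.5 kN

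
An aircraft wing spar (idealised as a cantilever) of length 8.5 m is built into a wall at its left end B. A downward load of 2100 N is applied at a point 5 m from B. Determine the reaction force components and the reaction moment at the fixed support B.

B_x = 0, B_y = 2100 N, M_B = 10500 N·m

ΣF_x = 0: B_x = 0.
ΣF_y = 0: B_y − 2100 = 0 → B_y = 2100 N.
ΣM about B: M_B − 2100·5 = 0 → M_B = 10500 N·m.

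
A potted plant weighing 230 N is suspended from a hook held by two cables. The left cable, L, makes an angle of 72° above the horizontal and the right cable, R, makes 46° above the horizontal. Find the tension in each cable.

ΣF_x = 0: −T_L·cos72° + T_R·cos46° = 0 → T_R = 0.444847·T_L.
ΣF_y = 0: T_L·sin72° + T_R·sin46° = 230.
Substitute: T_L·(0.951057 + 0.444847·0.71934) = 230 → T_L = 180.952 ≈ 181.0 N.
Then T_R = 0.444847 × 180.952 = 80.50 N.

T_L = 181.0 N, T_R = 80.50 N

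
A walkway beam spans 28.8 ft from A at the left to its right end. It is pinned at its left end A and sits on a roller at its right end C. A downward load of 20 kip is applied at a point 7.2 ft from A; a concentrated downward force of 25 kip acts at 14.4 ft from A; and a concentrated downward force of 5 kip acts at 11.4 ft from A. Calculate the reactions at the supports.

Moments about A: C_y·28.8 − 20·7.2 − 25·14.4 − 5·11.4 = 0 → C_y = 561/28.8 = 19.4792 ≈ 19.48 kip.
ΣF_y = 0: A_y + 19.4792 − 20 − 25 − 5 = 0 → A_y = 30.52 kip.
ΣF_x = 0: no horizontal applied forces, so A_x = 0.

A_x = 0, A_y = 30.52 kip, C_y = 19.48 kip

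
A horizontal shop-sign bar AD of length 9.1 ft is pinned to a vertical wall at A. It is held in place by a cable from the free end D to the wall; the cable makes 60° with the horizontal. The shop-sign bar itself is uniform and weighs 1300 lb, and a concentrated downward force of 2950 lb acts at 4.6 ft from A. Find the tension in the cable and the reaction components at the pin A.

ΣM about A: T·sin60°·9.1 − 1300·4.55 − 2950·4.6 = 0 → T = 19485/(9.1·0.866025) = 2472.46 ≈ 2472 lb.
ΣF_x = 0: A_x − T·cos60° = 0 → A_x = 2472.46 × 0.5 = 1236 lb.
ΣF_y = 0: A_y + T·sin60° − 1300 − 2950 = 0 → A_y = 4250 − 2472.46 × 0.866025 = 2109 lb.

T = 2472 lb, A_x = 1236 lb, A_y = 2109 lb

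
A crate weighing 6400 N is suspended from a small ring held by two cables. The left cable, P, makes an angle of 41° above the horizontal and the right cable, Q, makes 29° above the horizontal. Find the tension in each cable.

T_P = 5957 N, T_Q = 5140 N

ΣF_x = 0: −T_P·cos41° + T_Q·cos29° = 0 → T_Q = 0.8629·T_P.
ΣF_y = 0: T_P·sin41° + T_Q·sin29° = 6400.
Substitute: T_P·(0.656059 + 0.8629·0.48481) = 6400 → T_P = 5956.8 ≈ 5957 N.
Then T_Q = 0.8629 × 5956.8 = 5140 N.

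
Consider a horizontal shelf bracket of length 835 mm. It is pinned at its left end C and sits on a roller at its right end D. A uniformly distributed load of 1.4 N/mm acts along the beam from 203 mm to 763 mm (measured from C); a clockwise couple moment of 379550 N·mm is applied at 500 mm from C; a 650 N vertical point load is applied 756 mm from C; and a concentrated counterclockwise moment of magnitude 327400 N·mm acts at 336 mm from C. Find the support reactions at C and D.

Resultant of the distributed load: 1.4 × 560 = 784 N at 483 mm from C.
Moments about C: D_y·835 − (1.4·560)·483 − 379550 − 650·756 + 327400 = 0 → D_y = 922222/835 = 1104.46 ≈ 1104 N.
ΣF_y = 0: C_y + 1104.46 − 1.4·560 − 650 = 0 → C_y = 329.5 N.
ΣF_x = 0: no horizontal applied forces, so C_x = 0.

C_x = 0, C_y = 329.5 N, D_y = 1104 N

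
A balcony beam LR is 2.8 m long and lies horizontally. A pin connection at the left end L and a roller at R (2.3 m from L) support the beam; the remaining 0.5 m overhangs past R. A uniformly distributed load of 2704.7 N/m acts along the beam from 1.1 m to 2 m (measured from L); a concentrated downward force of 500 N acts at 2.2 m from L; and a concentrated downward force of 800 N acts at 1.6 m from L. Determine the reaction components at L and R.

L_x = 0, L_y = 1059 N, R_y = 2675 N

Resultant of the distributed load: 2704.7 × 0.9 = 2434.23 N at 1.55 m from L.
ΣM about L: R_y·2.3 − (2704.7·0.9)·1.55 − 500·2.2 − 800·1.6 = 0 → R_y = 6153.0565/2.3 = 2675.24 ≈ 2675 N.
ΣF_y = 0: L_y + 2675.24 − 2704.7·0.9 − 500 − 800 = 0 → L_y = 1059 N.
ΣF_x = 0: no horizontal applied forces, so L_x = 0.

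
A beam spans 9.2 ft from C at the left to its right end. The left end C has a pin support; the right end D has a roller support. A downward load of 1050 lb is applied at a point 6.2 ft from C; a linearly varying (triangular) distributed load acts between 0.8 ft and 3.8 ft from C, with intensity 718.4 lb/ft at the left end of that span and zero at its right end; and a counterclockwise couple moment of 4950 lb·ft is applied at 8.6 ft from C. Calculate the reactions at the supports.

Resultant of the triangular load: ½ × 718.4 × 3 = 1077.6 lb, acting at 1.8 ft from C (one-third of the span from the peak).
ΣM about C: D_y·9.2 − 1050·6.2 − (½·718.4·3)·1.8 + 4950 = 0 → D_y = 3499.68/9.2 = 380.4 lb.
ΣF_y = 0: C_y + 380.4 − 1050 − ½·718.4·3 = 0 → C_y = 1747 lb.
ΣF_x = 0: no horizontal applied forces, so C_x = 0.

C_x = 0, C_y = 1747 lb, D_y = 380.4 lb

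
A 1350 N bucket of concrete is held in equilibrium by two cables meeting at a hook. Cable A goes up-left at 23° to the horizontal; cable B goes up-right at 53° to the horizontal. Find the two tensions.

T_A = 837.3 N, T_B = 1281 N

ΣF_x = 0: −T_A·cos23° + T_B·cos53° = 0 → T_B = 1.52955·T_A.
ΣF_y = 0: T_A·sin23° + T_B·sin53° = 1350.
Substitute: T_A·(0.390731 + 1.52955·0.798636) = 1350 → T_A = 837.321 ≈ 837.3 N.
Then T_B = 1.52955 × 837.321 = 1281 N.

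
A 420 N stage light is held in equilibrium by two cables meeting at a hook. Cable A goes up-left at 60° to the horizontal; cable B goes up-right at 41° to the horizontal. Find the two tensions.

ΣF_x = 0: −T_A·cos60° + T_B·cos41° = 0 → T_B = 0.662506·T_A.
ΣF_y = 0: T_A·sin60° + T_B·sin41° = 420.
Substitute: T_A·(0.866025 + 0.662506·0.656059) = 420 → T_A = 322.911 ≈ 322.9 N.
Then T_B = 0.662506 × 322.911 = 213.9 N.

T_A = 322.9 N, T_B = 213.9 N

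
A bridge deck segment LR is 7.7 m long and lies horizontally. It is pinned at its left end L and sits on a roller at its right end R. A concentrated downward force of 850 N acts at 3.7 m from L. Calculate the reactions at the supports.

Moments about L: R_y·7.7 − 850·3.7 = 0 → R_y = 3145/7.7 = 408.442 ≈ 408.4 N.
ΣF_y = 0: L_y + 408.442 − 850 = 0 → L_y = 441.6 N.
ΣF_x = 0: no horizontal applied forces, so L_x = 0.

L_x = 0, L_y = 441.6 N, R_y = 408.4 N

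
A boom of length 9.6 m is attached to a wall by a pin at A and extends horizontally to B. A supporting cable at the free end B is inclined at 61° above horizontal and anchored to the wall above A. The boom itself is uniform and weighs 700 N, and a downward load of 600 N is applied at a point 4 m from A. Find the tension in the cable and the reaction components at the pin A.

ΣM about A: T·sin61°·9.6 − 700·4.8 − 600·4 = 0 → T = 5760/(9.6·0.87462) = 686.012 ≈ 686.0 N.
ΣF_x = 0: A_x − T·cos61° = 0 → A_x = 686.012 × 0.48481 = 332.6 N.
ΣF_y = 0: A_y + T·sin61° − 700 − 600 = 0 → A_y = 1300 − 686.012 × 0.87462 = 700.0 N.

T = 686.0 N, A_x = 332.6 N, A_y = 700.0 N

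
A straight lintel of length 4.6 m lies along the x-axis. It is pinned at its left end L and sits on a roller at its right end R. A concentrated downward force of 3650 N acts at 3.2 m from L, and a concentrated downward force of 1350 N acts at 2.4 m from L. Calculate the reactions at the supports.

L_x = 0, L_y = 1757 N, R_y = 3243 N

Taking moments about L: R_y·4.6 − 3650·3.2 − 1350·2.4 = 0 → R_y = 14920/4.6 = 3243.48 ≈ 3243 N.
ΣF_y = 0: L_y + 3243.48 − 3650 − 1350 = 0 → L_y = 1757 N.
ΣF_x = 0: no horizontal applied forces, so L_x = 0.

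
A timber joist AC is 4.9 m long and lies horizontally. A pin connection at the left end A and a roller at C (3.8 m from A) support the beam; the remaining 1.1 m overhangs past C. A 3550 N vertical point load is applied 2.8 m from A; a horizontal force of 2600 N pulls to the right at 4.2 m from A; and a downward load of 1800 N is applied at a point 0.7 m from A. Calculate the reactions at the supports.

Moments about A: C_y·3.8 − 3550·2.8 − 1800·0.7 = 0 → C_y = 11200/3.8 = 2947.37 ≈ 2947 N.
ΣF_y = 0: A_y + 2947.37 − 3550 − 1800 = 0 → A_y = 2403 N.
ΣF_x = 0: A_x + 2600 = 0 → A_x = -2600 N.

A_x = -2600 N, A_y = 2403 N, C_y = 2947 N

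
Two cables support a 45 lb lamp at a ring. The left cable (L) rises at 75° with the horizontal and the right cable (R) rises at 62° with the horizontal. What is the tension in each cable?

T_L = 30.98 lb, T_R = 17.08 lb

ΣF_x = 0: −T_L·cos75° + T_R·cos62° = 0 → T_R = 0.551299·T_L.
ΣF_y = 0: T_L·sin75° + T_R·sin62° = 45.
Substitute: T_L·(0.965926 + 0.551299·0.882948) = 45 → T_L = 30.9769 ≈ 30.98 lb.
Then T_R = 0.551299 × 30.9769 = 17.08 lb.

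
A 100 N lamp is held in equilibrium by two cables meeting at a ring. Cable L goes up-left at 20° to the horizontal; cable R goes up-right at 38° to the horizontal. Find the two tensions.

ΣF_x = 0: −T_L·cos20° + T_R·cos38° = 0 → T_R = 1.19249·T_L.
ΣF_y = 0: T_L·sin20° + T_R·sin38° = 100.
Substitute: T_L·(0.34202 + 1.19249·0.615661) = 100 → T_L = 92.9204 ≈ 92.92 N.
Then T_R = 1.19249 × 92.9204 = 110.8 N.

T_L = 92.92 N, T_R = 110.8 N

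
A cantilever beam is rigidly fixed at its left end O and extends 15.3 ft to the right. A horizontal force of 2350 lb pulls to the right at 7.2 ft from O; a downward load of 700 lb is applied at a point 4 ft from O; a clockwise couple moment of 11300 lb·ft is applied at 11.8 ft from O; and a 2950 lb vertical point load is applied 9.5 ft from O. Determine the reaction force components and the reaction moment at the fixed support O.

ΣF_x = 0: O_x + 2350 = 0 → O_x = -2350 lb.
ΣF_y = 0: O_y − 700 − 2950 = 0 → O_y = 3650 lb.
ΣM about O: M_O − 700·4 − 11300 − 2950·9.5 = 0 → M_O = 42120 lb·ft.

O_x = -2350 lb, O_y = 3650 lb, M_O = 42120 lb·ft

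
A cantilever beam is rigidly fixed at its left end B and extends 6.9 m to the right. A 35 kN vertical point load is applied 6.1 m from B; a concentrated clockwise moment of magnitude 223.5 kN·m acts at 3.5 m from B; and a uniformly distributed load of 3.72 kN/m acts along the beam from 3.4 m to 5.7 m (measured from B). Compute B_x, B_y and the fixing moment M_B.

Resultant of the distributed load: 3.72 × 2.3 = 8.556 kN at 4.55 m from B.
ΣF_x = 0: B_x = 0.
ΣF_y = 0: B_y − 35 − 3.72·2.3 = 0 → B_y = 43.56 kN.
ΣM about B: M_B − 35·6.1 − 223.5 − (3.72·2.3)·4.55 = 0 → M_B = 475.9 kN·m.

B_x = 0, B_y = 43.56 kN, M_B = 475.9 kN·m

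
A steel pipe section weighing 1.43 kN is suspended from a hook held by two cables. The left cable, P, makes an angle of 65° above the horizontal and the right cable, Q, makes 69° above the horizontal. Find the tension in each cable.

ΣF_x = 0: −T_P·cos65° + T_Q·cos69° = 0 → T_Q = 1.17929·T_P.
ΣF_y = 0: T_P·sin65° + T_Q·sin69° = 1.43.
Substitute: T_P·(0.906308 + 1.17929·0.93358) = 1.43 → T_P = 0.712411 ≈ 0.7124 kN.
Then T_Q = 1.17929 × 0.712411 = 0.8401 kN.

T_P = 0.7124 kN, T_Q = 0.8401 kN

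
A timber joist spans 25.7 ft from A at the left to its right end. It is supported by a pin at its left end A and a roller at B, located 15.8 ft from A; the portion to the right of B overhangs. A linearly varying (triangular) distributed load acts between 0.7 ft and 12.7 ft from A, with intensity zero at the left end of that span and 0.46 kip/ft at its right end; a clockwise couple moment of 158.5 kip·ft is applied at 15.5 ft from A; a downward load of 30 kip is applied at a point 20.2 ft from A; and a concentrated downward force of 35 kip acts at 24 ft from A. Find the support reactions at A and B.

Resultant of the triangular load: ½ × 0.46 × 12 = 2.76 kip, acting at 8.7 ft from A (one-third of the span from the peak).
ΣM about A: B_y·15.8 − (½·0.46·12)·8.7 − 158.5 − 30·20.2 − 35·24 = 0 → B_y = 1628.512/15.8 = 103.07 ≈ 103.1 kip.
ΣF_y = 0: A_y + 103.07 − ½·0.46·12 − 30 − 35 = 0 → A_y = -35.31 kip.
ΣF_x = 0: no horizontal applied forces, so A_x = 0.

A_x = 0, A_y = -35.31 kip, B_y = 103.1 kip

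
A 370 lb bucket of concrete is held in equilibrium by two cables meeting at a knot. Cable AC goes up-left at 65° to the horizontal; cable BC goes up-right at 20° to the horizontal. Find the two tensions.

T_AC = 349.0 lb, T_BC = 157.0 lb

ΣF_x = 0: −T_AC·cos65° + T_BC·cos20° = 0 → T_BC = 0.449741·T_AC.
ΣF_y = 0: T_AC·sin65° + T_BC·sin20° = 370.
Substitute: T_AC·(0.906308 + 0.449741·0.34202) = 370 → T_AC = 349.014 ≈ 349.0 lb.
Then T_BC = 0.449741 × 349.014 = 157.0 lb.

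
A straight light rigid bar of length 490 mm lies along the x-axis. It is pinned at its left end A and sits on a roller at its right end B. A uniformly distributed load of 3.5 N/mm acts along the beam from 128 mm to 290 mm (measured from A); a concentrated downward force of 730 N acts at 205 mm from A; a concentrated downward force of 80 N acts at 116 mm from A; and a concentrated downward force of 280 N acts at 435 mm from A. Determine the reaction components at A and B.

A_x = 0, A_y = 842.2 N, B_y = 814.8 N

Resultant of the distributed load: 3.5 × 162 = 567 N at 209 mm from A.
Taking moments about A: B_y·490 − (3.5·162)·209 − 730·205 − 80·116 − 280·435 = 0 → B_y = 399233/490 = 814.761 ≈ 814.8 N.
ΣF_y = 0: A_y + 814.761 − 3.5·162 − 730 − 80 − 280 = 0 → A_y = 842.2 N.
ΣF_x = 0: no horizontal applied forces, so A_x = 0.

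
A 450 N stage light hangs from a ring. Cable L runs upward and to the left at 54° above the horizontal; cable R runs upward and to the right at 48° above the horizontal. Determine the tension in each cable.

ΣF_x = 0: −T_L·cos54° + T_R·cos48° = 0 → T_R = 0.878431·T_L.
ΣF_y = 0: T_L·sin54° + T_R·sin48° = 450.
Substitute: T_L·(0.809017 + 0.878431·0.743145) = 450 → T_L = 307.836 ≈ 307.8 N.
Then T_R = 0.878431 × 307.836 = 270.4 N.

T_L = 307.8 N, T_R = 270.4 N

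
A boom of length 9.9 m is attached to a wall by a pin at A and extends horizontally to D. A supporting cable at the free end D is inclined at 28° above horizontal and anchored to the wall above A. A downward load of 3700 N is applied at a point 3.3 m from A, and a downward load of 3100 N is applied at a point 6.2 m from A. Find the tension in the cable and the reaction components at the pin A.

T = 6762 N, A_x = 5971 N, A_y = 3625 N

ΣM about A: T·sin28°·9.9 − 3700·3.3 − 3100·6.2 = 0 → T = 31430/(9.9·0.469472) = 6762.38 ≈ 6762 N.
ΣF_x = 0: A_x − T·cos28° = 0 → A_x = 6762.38 × 0.882948 = 5971 N.
ΣF_y = 0: A_y + T·sin28° − 3700 − 3100 = 0 → A_y = 6800 − 6762.38 × 0.469472 = 3625 N.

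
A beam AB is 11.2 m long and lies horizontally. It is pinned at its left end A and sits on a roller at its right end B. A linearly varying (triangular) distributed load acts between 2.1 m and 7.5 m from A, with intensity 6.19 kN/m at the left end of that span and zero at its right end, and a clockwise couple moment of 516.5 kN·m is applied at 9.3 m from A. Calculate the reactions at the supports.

A_x = 0, A_y = -35.22 kN, B_y = 51.94 kN

Resultant of the triangular load: ½ × 6.19 × 5.4 = 16.713 kN, acting at 3.9 m from A (one-third of the span from the peak).
Taking moments about A: B_y·11.2 − (½·6.19·5.4)·3.9 − 516.5 = 0 → B_y = 581.6807/11.2 = 51.9358 ≈ 51.94 kN.
ΣF_y = 0: A_y + 51.9358 − ½·6.19·5.4 = 0 → A_y = -35.22 kN.
ΣF_x = 0: no horizontal applied forces, so A_x = 0.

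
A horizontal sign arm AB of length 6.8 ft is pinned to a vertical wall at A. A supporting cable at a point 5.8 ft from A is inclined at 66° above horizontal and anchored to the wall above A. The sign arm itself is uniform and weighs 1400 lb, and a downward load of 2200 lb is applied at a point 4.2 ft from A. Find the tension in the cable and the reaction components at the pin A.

T = 2642 lb, A_x = 1075 lb, A_y = 1186 lb

ΣM about A: T·sin66°·5.8 − 1400·3.4 − 2200·4.2 = 0 → T = 14000/(5.8·0.913545) = 2642.23 ≈ 2642 lb.
ΣF_x = 0: A_x − T·cos66° = 0 → A_x = 2642.23 × 0.406737 = 1075 lb.
ΣF_y = 0: A_y + T·sin66° − 1400 − 2200 = 0 → A_y = 3600 − 2642.23 × 0.913545 = 1186 lb.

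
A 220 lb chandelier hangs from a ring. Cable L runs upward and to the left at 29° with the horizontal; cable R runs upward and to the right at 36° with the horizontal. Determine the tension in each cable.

ΣF_x = 0: −T_L·cos29° + T_R·cos36° = 0 → T_R = 1.08109·T_L.
ΣF_y = 0: T_L·sin29° + T_R·sin36° = 220.
Substitute: T_L·(0.48481 + 1.08109·0.587785) = 220 → T_L = 196.383 ≈ 196.4 lb.
Then T_R = 1.08109 × 196.383 = 212.3 lb.

T_L = 196.4 lb, T_R = 212.3 lb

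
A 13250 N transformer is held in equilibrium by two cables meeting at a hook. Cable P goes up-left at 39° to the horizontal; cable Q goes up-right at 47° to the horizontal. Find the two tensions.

T_P = 9059 N, T_Q = 10320 N

ΣF_x = 0: −T_P·cos39° + T_Q·cos47° = 0 → T_Q = 1.13951·T_P.
ΣF_y = 0: T_P·sin39° + T_Q·sin47° = 13250.
Substitute: T_P·(0.62932 + 1.13951·0.731354) = 13250 → T_P = 9058.56 ≈ 9059 N.
Then T_Q = 1.13951 × 9058.56 = 10320 N.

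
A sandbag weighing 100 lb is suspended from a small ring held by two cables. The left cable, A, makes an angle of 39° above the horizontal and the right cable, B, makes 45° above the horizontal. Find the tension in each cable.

ΣF_x = 0: −T_A·cos39° + T_B·cos45° = 0 → T_B = 1.09905·T_A.
ΣF_y = 0: T_A·sin39° + T_B·sin45° = 100.
Substitute: T_A·(0.62932 + 1.09905·0.707107) = 100 → T_A = 71.1002 ≈ 71.10 lb.
Then T_B = 1.09905 × 71.1002 = 78.14 lb.

T_A = 71.10 lb, T_B = 78.14 lb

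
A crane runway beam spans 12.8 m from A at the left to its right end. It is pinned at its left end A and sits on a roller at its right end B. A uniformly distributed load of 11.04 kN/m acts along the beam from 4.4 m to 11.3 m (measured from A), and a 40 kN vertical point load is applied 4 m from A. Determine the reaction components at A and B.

Resultant of the distributed load: 11.04 × 6.9 = 76.176 kN at 7.85 m from A.
Moments about A: B_y·12.8 − (11.04·6.9)·7.85 − 40·4 = 0 → B_y = 757.9816/12.8 = 59.2173 ≈ 59.22 kN.
ΣF_y = 0: A_y + 59.2173 − 11.04·6.9 − 40 = 0 → A_y = 56.96 kN.
ΣF_x = 0: no horizontal applied forces, so A_x = 0.

A_x = 0, A_y = 56.96 kN, B_y = 59.22 kN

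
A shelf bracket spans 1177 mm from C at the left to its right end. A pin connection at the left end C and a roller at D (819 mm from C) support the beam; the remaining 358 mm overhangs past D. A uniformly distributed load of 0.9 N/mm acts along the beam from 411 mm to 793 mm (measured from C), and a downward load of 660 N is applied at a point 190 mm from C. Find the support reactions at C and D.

C_x = 0, C_y = 598.0 N, D_y = 405.8 N

Resultant of the distributed load: 0.9 × 382 = 343.8 N at 602 mm from C.
Moments about C: D_y·819 − (0.9·382)·602 − 660·190 = 0 → D_y = 332367.6/819 = 405.821 ≈ 405.8 N.
ΣF_y = 0: C_y + 405.821 − 0.9·382 − 660 = 0 → C_y = 598.0 N.
ΣF_x = 0: no horizontal applied forces, so C_x = 0.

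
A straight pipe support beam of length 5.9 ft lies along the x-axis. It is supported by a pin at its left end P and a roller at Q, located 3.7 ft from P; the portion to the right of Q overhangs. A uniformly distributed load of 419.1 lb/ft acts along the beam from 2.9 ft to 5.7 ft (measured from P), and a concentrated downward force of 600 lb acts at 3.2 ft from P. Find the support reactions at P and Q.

P_x = 0, P_y = -109.2 lb, Q_y = 1883 lb

Resultant of the distributed load: 419.1 × 2.8 = 1173.48 lb at 4.3 ft from P.
Taking moments about P: Q_y·3.7 − (419.1·2.8)·4.3 − 600·3.2 = 0 → Q_y = 6965.964/3.7 = 1882.69 ≈ 1883 lb.
ΣF_y = 0: P_y + 1882.69 − 419.1·2.8 − 600 = 0 → P_y = -109.2 lb.
ΣF_x = 0: no horizontal applied forces, so P_x = 0.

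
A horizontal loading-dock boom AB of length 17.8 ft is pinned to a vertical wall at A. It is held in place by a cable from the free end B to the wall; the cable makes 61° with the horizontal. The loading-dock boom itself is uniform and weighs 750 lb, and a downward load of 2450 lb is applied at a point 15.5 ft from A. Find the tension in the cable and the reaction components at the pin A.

ΣM about A: T·sin61°·17.8 − 750·8.9 − 2450·15.5 = 0 → T = 44650/(17.8·0.87462) = 2868.02 ≈ 2868 lb.
ΣF_x = 0: A_x − T·cos61° = 0 → A_x = 2868.02 × 0.48481 = 1390 lb.
ΣF_y = 0: A_y + T·sin61° − 750 − 2450 = 0 → A_y = 3200 − 2868.02 × 0.87462 = 691.6 lb.

T = 2868 lb, A_x = 1390 lb, A_y = 691.6 lb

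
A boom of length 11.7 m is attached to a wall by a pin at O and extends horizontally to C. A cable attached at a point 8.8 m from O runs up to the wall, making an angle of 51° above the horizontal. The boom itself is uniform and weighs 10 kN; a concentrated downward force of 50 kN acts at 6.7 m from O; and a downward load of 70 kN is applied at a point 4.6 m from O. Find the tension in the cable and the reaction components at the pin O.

ΣM about O: T·sin51°·8.8 − 10·5.85 − 50·6.7 − 70·4.6 = 0 → T = 715.5/(8.8·0.777146) = 104.622 ≈ 104.6 kN.
ΣF_x = 0: O_x − T·cos51° = 0 → O_x = 104.622 × 0.62932 = 65.84 kN.
ΣF_y = 0: O_y + T·sin51° − 10 − 50 − 70 = 0 → O_y = 130 − 104.622 × 0.777146 = 48.69 kN.

T = 104.6 kN, O_x = 65.84 kN, O_y = 48.69 kN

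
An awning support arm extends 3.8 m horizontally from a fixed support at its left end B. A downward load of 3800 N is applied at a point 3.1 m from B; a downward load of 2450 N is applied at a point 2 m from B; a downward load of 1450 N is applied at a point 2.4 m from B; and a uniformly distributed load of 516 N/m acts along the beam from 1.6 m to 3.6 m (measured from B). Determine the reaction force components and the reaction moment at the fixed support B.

Resultant of the distributed load: 516 × 2 = 1032 N at 2.6 m from B.
ΣF_x = 0: B_x = 0.
ΣF_y = 0: B_y − 3800 − 2450 − 1450 − 516·2 = 0 → B_y = 8732 N.
ΣM about B: M_B − 3800·3.1 − 2450·2 − 1450·2.4 − (516·2)·2.6 = 0 → M_B = 22840 N·m.

B_x = 0, B_y = 8732 N, M_B = 22840 N·m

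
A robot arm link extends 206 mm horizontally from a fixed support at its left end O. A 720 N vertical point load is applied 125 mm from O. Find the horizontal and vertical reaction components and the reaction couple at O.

O_x = 0, O_y = 720.0 N, M_O = 90000 N·mm

ΣF_x = 0: O_x = 0.
ΣF_y = 0: O_y − 720 = 0 → O_y = 720.0 N.
ΣM about O: M_O − 720·125 = 0 → M_O = 90000 N·mm.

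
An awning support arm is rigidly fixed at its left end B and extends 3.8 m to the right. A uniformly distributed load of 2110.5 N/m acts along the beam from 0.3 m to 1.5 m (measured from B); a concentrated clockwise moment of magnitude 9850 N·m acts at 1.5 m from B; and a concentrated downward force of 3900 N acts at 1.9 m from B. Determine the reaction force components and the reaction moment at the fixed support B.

B_x = 0, B_y = 6433 N, M_B = 19540 N·m

Resultant of the distributed load: 2110.5 × 1.2 = 2532.6 N at 0.9 m from B.
ΣF_x = 0: B_x = 0.
ΣF_y = 0: B_y − 2110.5·1.2 − 3900 = 0 → B_y = 6433 N.
ΣM about B: M_B − (2110.5·1.2)·0.9 − 9850 − 3900·1.9 = 0 → M_B = 19540 N·m.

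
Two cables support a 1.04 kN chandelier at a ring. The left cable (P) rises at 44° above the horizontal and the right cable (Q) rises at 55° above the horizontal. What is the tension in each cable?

ΣF_x = 0: −T_P·cos44° + T_Q·cos55° = 0 → T_Q = 1.25413·T_P.
ΣF_y = 0: T_P·sin44° + T_Q·sin55° = 1.04.
Substitute: T_P·(0.694658 + 1.25413·0.819152) = 1.04 → T_P = 0.603956 ≈ 0.6040 kN.
Then T_Q = 1.25413 × 0.603956 = 0.7574 kN.

T_P = 0.6040 kN, T_Q = 0.7574 kN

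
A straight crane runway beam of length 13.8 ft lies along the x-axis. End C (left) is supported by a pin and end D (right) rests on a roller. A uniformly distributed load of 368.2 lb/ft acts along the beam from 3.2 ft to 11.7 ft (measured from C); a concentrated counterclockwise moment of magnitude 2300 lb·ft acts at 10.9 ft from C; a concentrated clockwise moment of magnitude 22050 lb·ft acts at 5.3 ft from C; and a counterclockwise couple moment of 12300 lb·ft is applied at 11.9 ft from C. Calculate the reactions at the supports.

Resultant of the distributed load: 368.2 × 8.5 = 3129.7 lb at 7.45 ft from C.
Taking moments about C: D_y·13.8 − (368.2·8.5)·7.45 + 2300 − 22050 + 12300 = 0 → D_y = 30766.265/13.8 = 2229.44 ≈ 2229 lb.
ΣF_y = 0: C_y + 2229.44 − 368.2·8.5 = 0 → C_y = 900.3 lb.
ΣF_x = 0: no horizontal applied forces, so C_x = 0.

C_x = 0, C_y = 900.3 lb, D_y = 2229 lb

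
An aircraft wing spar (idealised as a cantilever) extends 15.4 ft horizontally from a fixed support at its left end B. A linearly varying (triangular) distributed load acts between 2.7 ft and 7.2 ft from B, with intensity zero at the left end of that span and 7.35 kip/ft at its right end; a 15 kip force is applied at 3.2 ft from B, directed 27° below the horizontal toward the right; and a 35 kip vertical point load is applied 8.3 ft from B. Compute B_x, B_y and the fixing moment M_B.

Resultant of the triangular load: ½ × 7.35 × 4.5 = 16.5375 kip, acting at 5.7 ft from B (one-third of the span from the peak).
ΣF_x = 0: B_x + 15·cos27° = 0 → B_x = -13.37 kip.
ΣF_y = 0: B_y − ½·7.35·4.5 − 15·sin27° − 35 = 0 → B_y = 58.35 kip.
ΣM about B: M_B − (½·7.35·4.5)·5.7 − 15·sin27°·3.2 − 35·8.3 = 0 → M_B = 406.6 kip·ft.

B_x = -13.37 kip, B_y = 58.35 kip, M_B = 406.6 kip·ft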